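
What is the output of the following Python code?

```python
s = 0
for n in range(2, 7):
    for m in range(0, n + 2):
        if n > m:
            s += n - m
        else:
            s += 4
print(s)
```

95

n=2,m=0: 2>0, s = 0+2 = 2
n=2,m=1: 2>1, s = 2+1 = 3
n=2,m=2: not 2>2, s = 3+4 = 7
n=2,m=3: not 2>3, s = 7+4 = 11
n=3,m=0: 3>0, s = 11+3 = 14
n=3,m=1: 3>1, s = 14+2 = 16
n=3,m=2: 3>2, s = 16+1 = 17
n=3,m=3: not 3>3, s = 17+4 = 21
n=3,m=4: not 3>4, s = 21+4 = 25
n=4,m=0: 4>0, s = 25+4 = 29
n=4,m=1: 4>1, s = 29+3 = 32
n=4,m=2: 4>2, s = 32+2 = 34
n=4,m=3: 4>3, s = 34+1 = 35
n=4,m=4: not 4>4, s = 35+4 = 39
n=4,m=5: not 4>5, s = 39+4 = 43
n=5,m=0: 5>0, s = 43+5 = 48
n=5,m=1: 5>1, s = 48+4 = 52
n=5,m=2: 5>2, s = 52+3 = 55
n=5,m=3: 5>3, s = 55+2 = 57
n=5,m=4: 5>4, s = 57+1 = 58
n=5,m=5: not 5>5, s = 58+4 = 62
n=5,m=6: not 5>6, s = 62+4 = 66
n=6,m=0: 6>0, s = 66+6 = 72
n=6,m=1: 6>1, s = 72+5 = 77
n=6,m=2: 6>2, s = 77+4 = 81
n=6,m=3: 6>3, s = 81+3 = 84
n=6,m=4: 6>4, s = 84+2 = 86
n=6,m=5: 6>5, s = 86+1 = 87
n=6,m=6: not 6>6, s = 87+4 = 91
n=6,m=7: not 6>7, s = 91+4 = 95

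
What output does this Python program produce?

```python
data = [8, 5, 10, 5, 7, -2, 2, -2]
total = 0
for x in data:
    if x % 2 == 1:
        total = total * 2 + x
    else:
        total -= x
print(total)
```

-65

x=8: not odd, total = 0-8 = -8
x=5: odd, total = (-8)*2+5 = -11
x=10: not odd, total = (-11)-10 = -21
x=5: odd, total = (-21)*2+5 = -37
x=7: odd, total = (-37)*2+7 = -67
x=-2: not odd, total = (-67)-(-2) = -65
x=2: not odd, total = (-65)-2 = -67
x=-2: not odd, total = (-67)-(-2) = -65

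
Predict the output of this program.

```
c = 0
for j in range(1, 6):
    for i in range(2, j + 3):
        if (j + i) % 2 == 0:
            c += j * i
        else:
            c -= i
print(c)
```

131

j=1,i=2: odd sum, c = 0-2 = -2
j=1,i=3: even sum, c = (-2)+3 = 1
j=2,i=2: even sum, c = 1+4 = 5
j=2,i=3: odd sum, c = 5-3 = 2
j=2,i=4: even sum, c = 2+8 = 10
j=3,i=2: odd sum, c = 10-2 = 8
j=3,i=3: even sum, c = 8+9 = 17
j=3,i=4: odd sum, c = 17-4 = 13
j=3,i=5: even sum, c = 13+15 = 28
j=4,i=2: even sum, c = 28+8 = 36
j=4,i=3: odd sum, c = 36-3 = 33
j=4,i=4: even sum, c = 33+16 = 49
j=4,i=5: odd sum, c = 49-5 = 44
j=4,i=6: even sum, c = 44+24 = 68
j=5,i=2: odd sum, c = 68-2 = 66
j=5,i=3: even sum, c = 66+15 = 81
j=5,i=4: odd sum, c = 81-4 = 77
j=5,i=5: even sum, c = 77+25 = 102
j=5,i=6: odd sum, c = 102-6 = 96
j=5,i=7: even sum, c = 96+35 = 131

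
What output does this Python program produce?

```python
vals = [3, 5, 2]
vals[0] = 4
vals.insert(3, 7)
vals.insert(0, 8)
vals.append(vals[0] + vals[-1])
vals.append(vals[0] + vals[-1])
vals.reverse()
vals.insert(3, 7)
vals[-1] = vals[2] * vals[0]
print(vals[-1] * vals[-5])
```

1127

vals[0] = 4 → [4, 5, 2]
insert 7 at 3 → [4, 5, 2, 7]
insert 8 at 0 → [8, 4, 5, 2, 7]
append vals[0]+vals[-1] = 8+7 = 15 → [8, 4, 5, 2, 7, 15]
append vals[0]+vals[-1] = 8+15 = 23 → [8, 4, 5, 2, 7, 15, 23]
reverse → [23, 15, 7, 2, 5, 4, 8]
insert 7 at 3 → [23, 15, 7, 7, 2, 5, 4, 8]
vals[-1] = vals[2]*vals[0] = 7*23 = 161 → [23, 15, 7, 7, 2, 5, 4, 161]
vals[-1]*vals[-5] = 161*7 = 1127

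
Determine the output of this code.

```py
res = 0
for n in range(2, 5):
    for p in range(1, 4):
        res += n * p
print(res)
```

n=2,p=1: res = 0+2 = 2
n=2,p=2: res = 2+4 = 6
n=2,p=3: res = 6+6 = 12
n=3,p=1: res = 12+3 = 15
n=3,p=2: res = 15+6 = 21
n=3,p=3: res = 21+9 = 30
n=4,p=1: res = 30+4 = 34
n=4,p=2: res = 34+8 = 42
n=4,p=3: res = 42+12 = 54

54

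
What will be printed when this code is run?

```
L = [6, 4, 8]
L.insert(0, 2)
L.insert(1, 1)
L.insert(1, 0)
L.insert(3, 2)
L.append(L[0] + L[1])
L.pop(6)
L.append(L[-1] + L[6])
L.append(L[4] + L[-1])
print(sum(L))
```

insert 2 at 0 → [2, 6, 4, 8]
insert 1 at 1 → [2, 1, 6, 4, 8]
insert 0 at 1 → [2, 0, 1, 6, 4, 8]
insert 2 at 3 → [2, 0, 1, 2, 6, 4, 8]
append L[0]+L[1] = 2+0 = 2 → [2, 0, 1, 2, 6, 4, 8, 2]
pop(6) removes 8 → [2, 0, 1, 2, 6, 4, 2]
append L[-1]+L[6] = 2+2 = 4 → [2, 0, 1, 2, 6, 4, 2, 4]
append L[4]+L[-1] = 6+4 = 10 → [2, 0, 1, 2, 6, 4, 2, 4, 10]
sum = 31

31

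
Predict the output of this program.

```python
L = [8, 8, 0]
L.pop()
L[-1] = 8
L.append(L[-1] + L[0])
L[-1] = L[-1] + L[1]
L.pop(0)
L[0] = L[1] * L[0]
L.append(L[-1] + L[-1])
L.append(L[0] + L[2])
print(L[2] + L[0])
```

240

pop() removes 0 → [8, 8]
L[-1] = 8 → [8, 8]
append L[-1]+L[0] = 8+8 = 16 → [8, 8, 16]
L[-1] = L[-1]+L[1] = 16+8 = 24 → [8, 8, 24]
pop(0) removes 8 → [8, 24]
L[0] = L[1]*L[0] = 24*8 = 192 → [192, 24]
append L[-1]+L[-1] = 24+24 = 48 → [192, 24, 48]
append L[0]+L[2] = 192+48 = 240 → [192, 24, 48, 240]
L[2]+L[0] = 48+192 = 240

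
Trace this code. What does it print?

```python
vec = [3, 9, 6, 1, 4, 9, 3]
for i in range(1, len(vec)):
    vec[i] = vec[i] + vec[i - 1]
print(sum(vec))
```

142

i=1: vec[1] = 9+3 = 12 → [3, 12, 6, 1, 4, 9, 3]
i=2: vec[2] = 6+12 = 18 → [3, 12, 18, 1, 4, 9, 3]
i=3: vec[3] = 1+18 = 19 → [3, 12, 18, 19, 4, 9, 3]
i=4: vec[4] = 4+19 = 23 → [3, 12, 18, 19, 23, 9, 3]
i=5: vec[5] = 9+23 = 32 → [3, 12, 18, 19, 23, 32, 3]
i=6: vec[6] = 3+32 = 35 → [3, 12, 18, 19, 23, 32, 35]
sum = 142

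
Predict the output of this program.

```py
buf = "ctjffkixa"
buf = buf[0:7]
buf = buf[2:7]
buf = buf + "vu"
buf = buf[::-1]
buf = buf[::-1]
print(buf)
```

slice [0:7] → 'ctjffki'
slice [2:7] → 'jffki'
+ 'vu' → 'jffkivu'
reverse → 'uvikffj'
reverse → 'jffkivu'

jffkivu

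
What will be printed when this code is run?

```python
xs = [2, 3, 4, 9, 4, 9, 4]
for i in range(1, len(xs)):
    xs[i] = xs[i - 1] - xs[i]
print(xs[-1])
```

-31

i=1: xs[1] = 2-3 = -1 → [2, -1, 4, 9, 4, 9, 4]
i=2: xs[2] = (-1)-4 = -5 → [2, -1, -5, 9, 4, 9, 4]
i=3: xs[3] = (-5)-9 = -14 → [2, -1, -5, -14, 4, 9, 4]
i=4: xs[4] = (-14)-4 = -18 → [2, -1, -5, -14, -18, 9, 4]
i=5: xs[5] = (-18)-9 = -27 → [2, -1, -5, -14, -18, -27, 4]
i=6: xs[6] = (-27)-4 = -31 → [2, -1, -5, -14, -18, -27, -31]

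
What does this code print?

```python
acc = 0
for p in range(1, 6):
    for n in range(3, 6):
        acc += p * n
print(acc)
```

p=1,n=3: acc = 0+3 = 3
p=1,n=4: acc = 3+4 = 7
p=1,n=5: acc = 7+5 = 12
p=2,n=3: acc = 12+6 = 18
p=2,n=4: acc = 18+8 = 26
p=2,n=5: acc = 26+10 = 36
p=3,n=3: acc = 36+9 = 45
p=3,n=4: acc = 45+12 = 57
p=3,n=5: acc = 57+15 = 72
p=4,n=3: acc = 72+12 = 84
p=4,n=4: acc = 84+16 = 100
p=4,n=5: acc = 100+20 = 120
p=5,n=3: acc = 120+15 = 135
p=5,n=4: acc = 135+20 = 155
p=5,n=5: acc = 155+25 = 180

180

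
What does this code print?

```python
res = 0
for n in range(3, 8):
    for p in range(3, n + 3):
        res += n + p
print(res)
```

265

n=3,p=3: res = 0+6 = 6
n=3,p=4: res = 6+7 = 13
n=3,p=5: res = 13+8 = 21
n=4,p=3: res = 21+7 = 28
n=4,p=4: res = 28+8 = 36
n=4,p=5: res = 36+9 = 45
n=4,p=6: res = 45+10 = 55
n=5,p=3: res = 55+8 = 63
n=5,p=4: res = 63+9 = 72
n=5,p=5: res = 72+10 = 82
n=5,p=6: res = 82+11 = 93
n=5,p=7: res = 93+12 = 105
n=6,p=3: res = 105+9 = 114
n=6,p=4: res = 114+10 = 124
n=6,p=5: res = 124+11 = 135
n=6,p=6: res = 135+12 = 147
n=6,p=7: res = 147+13 = 160
n=6,p=8: res = 160+14 = 174
n=7,p=3: res = 174+10 = 184
n=7,p=4: res = 184+11 = 195
n=7,p=5: res = 195+12 = 207
n=7,p=6: res = 207+13 = 220
n=7,p=7: res = 220+14 = 234
n=7,p=8: res = 234+15 = 249
n=7,p=9: res = 249+16 = 265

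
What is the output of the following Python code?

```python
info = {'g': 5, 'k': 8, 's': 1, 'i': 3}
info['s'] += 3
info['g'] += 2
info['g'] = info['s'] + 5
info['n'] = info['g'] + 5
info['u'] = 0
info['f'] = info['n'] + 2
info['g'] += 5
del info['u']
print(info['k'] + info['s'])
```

12

info['s'] = 1+3 = 4 → {'g': 5, 'k': 8, 's': 4, 'i': 3}
info['g'] = 5+2 = 7 → {'g': 7, 'k': 8, 's': 4, 'i': 3}
info['g'] = info['s']+5 = 9 → {'g': 9, 'k': 8, 's': 4, 'i': 3}
info['n'] = info['g']+5 = 14 → {'g': 9, 'k': 8, 's': 4, 'i': 3, 'n': 14}
info['u'] = 0 → {'g': 9, 'k': 8, 's': 4, 'i': 3, 'n': 14, 'u': 0}
info['f'] = info['n']+2 = 16 → {'g': 9, 'k': 8, 's': 4, 'i': 3, 'n': 14, 'u': 0, 'f': 16}
info['g'] = 9+5 = 14 → {'g': 14, 'k': 8, 's': 4, 'i': 3, 'n': 14, 'u': 0, 'f': 16}
del 'u' → {'g': 14, 'k': 8, 's': 4, 'i': 3, 'n': 14, 'f': 16}
info['k']+info['s'] = 8+4 = 12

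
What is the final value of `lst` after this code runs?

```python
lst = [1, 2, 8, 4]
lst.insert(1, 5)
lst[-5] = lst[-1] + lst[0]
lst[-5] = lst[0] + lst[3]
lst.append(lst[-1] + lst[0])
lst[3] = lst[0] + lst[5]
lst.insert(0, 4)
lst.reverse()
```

insert 5 at 1 → [1, 5, 2, 8, 4]
lst[-5] = lst[-1]+lst[0] = 4+1 = 5 → [5, 5, 2, 8, 4]
lst[-5] = lst[0]+lst[3] = 5+8 = 13 → [13, 5, 2, 8, 4]
append lst[-1]+lst[0] = 4+13 = 17 → [13, 5, 2, 8, 4, 17]
lst[3] = lst[0]+lst[5] = 13+17 = 30 → [13, 5, 2, 30, 4, 17]
insert 4 at 0 → [4, 13, 5, 2, 30, 4, 17]
reverse → [17, 4, 30, 2, 5, 13, 4]

[17, 4, 30, 2, 5, 13, 4]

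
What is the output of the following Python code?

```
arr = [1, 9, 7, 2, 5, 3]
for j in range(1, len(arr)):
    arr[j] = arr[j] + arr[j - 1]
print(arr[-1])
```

27

j=1: arr[1] = 9+1 = 10 → [1, 10, 7, 2, 5, 3]
j=2: arr[2] = 7+10 = 17 → [1, 10, 17, 2, 5, 3]
j=3: arr[3] = 2+17 = 19 → [1, 10, 17, 19, 5, 3]
j=4: arr[4] = 5+19 = 24 → [1, 10, 17, 19, 24, 3]
j=5: arr[5] = 3+24 = 27 → [1, 10, 17, 19, 24, 27]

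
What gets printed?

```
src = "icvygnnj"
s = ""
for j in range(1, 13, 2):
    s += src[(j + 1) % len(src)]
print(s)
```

j=1: add src[2]='v' → 'v'
j=3: add src[4]='g' → 'vg'
j=5: add src[6]='n' → 'vgn'
j=7: add src[0]='i' → 'vgni'
j=9: add src[2]='v' → 'vgniv'
j=11: add src[4]='g' → 'vgnivg'

vgnivg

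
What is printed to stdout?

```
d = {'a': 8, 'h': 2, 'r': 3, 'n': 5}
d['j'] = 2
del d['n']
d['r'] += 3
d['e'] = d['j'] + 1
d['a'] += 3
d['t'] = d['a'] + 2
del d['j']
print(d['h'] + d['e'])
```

d['j'] = 2 → {'a': 8, 'h': 2, 'r': 3, 'n': 5, 'j': 2}
del 'n' → {'a': 8, 'h': 2, 'r': 3, 'j': 2}
d['r'] = 3+3 = 6 → {'a': 8, 'h': 2, 'r': 6, 'j': 2}
d['e'] = d['j']+1 = 3 → {'a': 8, 'h': 2, 'r': 6, 'j': 2, 'e': 3}
d['a'] = 8+3 = 11 → {'a': 11, 'h': 2, 'r': 6, 'j': 2, 'e': 3}
d['t'] = d['a']+2 = 13 → {'a': 11, 'h': 2, 'r': 6, 'j': 2, 'e': 3, 't': 13}
del 'j' → {'a': 11, 'h': 2, 'r': 6, 'e': 3, 't': 13}
d['h']+d['e'] = 2+3 = 5

5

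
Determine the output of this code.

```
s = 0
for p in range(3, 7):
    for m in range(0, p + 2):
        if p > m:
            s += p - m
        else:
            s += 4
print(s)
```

p=3,m=0: 3>0, s = 0+3 = 3
p=3,m=1: 3>1, s = 3+2 = 5
p=3,m=2: 3>2, s = 5+1 = 6
p=3,m=3: not 3>3, s = 6+4 = 10
p=3,m=4: not 3>4, s = 10+4 = 14
p=4,m=0: 4>0, s = 14+4 = 18
p=4,m=1: 4>1, s = 18+3 = 21
p=4,m=2: 4>2, s = 21+2 = 23
p=4,m=3: 4>3, s = 23+1 = 24
p=4,m=4: not 4>4, s = 24+4 = 28
p=4,m=5: not 4>5, s = 28+4 = 32
p=5,m=0: 5>0, s = 32+5 = 37
p=5,m=1: 5>1, s = 37+4 = 41
p=5,m=2: 5>2, s = 41+3 = 44
p=5,m=3: 5>3, s = 44+2 = 46
p=5,m=4: 5>4, s = 46+1 = 47
p=5,m=5: not 5>5, s = 47+4 = 51
p=5,m=6: not 5>6, s = 51+4 = 55
p=6,m=0: 6>0, s = 55+6 = 61
p=6,m=1: 6>1, s = 61+5 = 66
p=6,m=2: 6>2, s = 66+4 = 70
p=6,m=3: 6>3, s = 70+3 = 73
p=6,m=4: 6>4, s = 73+2 = 75
p=6,m=5: 6>5, s = 75+1 = 76
p=6,m=6: not 6>6, s = 76+4 = 80
p=6,m=7: not 6>7, s = 80+4 = 84

84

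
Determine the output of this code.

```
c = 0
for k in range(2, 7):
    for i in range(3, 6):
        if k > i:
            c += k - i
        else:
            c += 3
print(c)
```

k=2,i=3: not 2>3, c = 0+3 = 3
k=2,i=4: not 2>4, c = 3+3 = 6
k=2,i=5: not 2>5, c = 6+3 = 9
k=3,i=3: not 3>3, c = 9+3 = 12
k=3,i=4: not 3>4, c = 12+3 = 15
k=3,i=5: not 3>5, c = 15+3 = 18
k=4,i=3: 4>3, c = 18+1 = 19
k=4,i=4: not 4>4, c = 19+3 = 22
k=4,i=5: not 4>5, c = 22+3 = 25
k=5,i=3: 5>3, c = 25+2 = 27
k=5,i=4: 5>4, c = 27+1 = 28
k=5,i=5: not 5>5, c = 28+3 = 31
k=6,i=3: 6>3, c = 31+3 = 34
k=6,i=4: 6>4, c = 34+2 = 36
k=6,i=5: 6>5, c = 36+1 = 37

37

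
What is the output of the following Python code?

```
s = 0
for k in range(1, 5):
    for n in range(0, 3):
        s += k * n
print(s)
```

k=1,n=0: s = 0+0 = 0
k=1,n=1: s = 0+1 = 1
k=1,n=2: s = 1+2 = 3
k=2,n=0: s = 3+0 = 3
k=2,n=1: s = 3+2 = 5
k=2,n=2: s = 5+4 = 9
k=3,n=0: s = 9+0 = 9
k=3,n=1: s = 9+3 = 12
k=3,n=2: s = 12+6 = 18
k=4,n=0: s = 18+0 = 18
k=4,n=1: s = 18+4 = 22
k=4,n=2: s = 22+8 = 30

30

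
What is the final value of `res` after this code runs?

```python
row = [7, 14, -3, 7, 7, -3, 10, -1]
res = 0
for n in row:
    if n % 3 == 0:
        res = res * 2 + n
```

-9

n=7: not %3==0
n=14: not %3==0
n=-3: %3==0, res = 0*2+(-3) = -3
n=7: not %3==0
n=7: not %3==0
n=-3: %3==0, res = (-3)*2+(-3) = -9
n=10: not %3==0
n=-1: not %3==0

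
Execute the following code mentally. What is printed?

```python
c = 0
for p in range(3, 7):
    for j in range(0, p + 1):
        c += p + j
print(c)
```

156

p=3,j=0: c = 0+3 = 3
p=3,j=1: c = 3+4 = 7
p=3,j=2: c = 7+5 = 12
p=3,j=3: c = 12+6 = 18
p=4,j=0: c = 18+4 = 22
p=4,j=1: c = 22+5 = 27
p=4,j=2: c = 27+6 = 33
p=4,j=3: c = 33+7 = 40
p=4,j=4: c = 40+8 = 48
p=5,j=0: c = 48+5 = 53
p=5,j=1: c = 53+6 = 59
p=5,j=2: c = 59+7 = 66
p=5,j=3: c = 66+8 = 74
p=5,j=4: c = 74+9 = 83
p=5,j=5: c = 83+10 = 93
p=6,j=0: c = 93+6 = 99
p=6,j=1: c = 99+7 = 106
p=6,j=2: c = 106+8 = 114
p=6,j=3: c = 114+9 = 123
p=6,j=4: c = 123+10 = 133
p=6,j=5: c = 133+11 = 144
p=6,j=6: c = 144+12 = 156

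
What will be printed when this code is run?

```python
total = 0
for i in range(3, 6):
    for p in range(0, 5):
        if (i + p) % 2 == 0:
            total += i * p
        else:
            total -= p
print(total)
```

40

i=3,p=0: odd sum, total = 0-0 = 0
i=3,p=1: even sum, total = 0+3 = 3
i=3,p=2: odd sum, total = 3-2 = 1
i=3,p=3: even sum, total = 1+9 = 10
i=3,p=4: odd sum, total = 10-4 = 6
i=4,p=0: even sum, total = 6+0 = 6
i=4,p=1: odd sum, total = 6-1 = 5
i=4,p=2: even sum, total = 5+8 = 13
i=4,p=3: odd sum, total = 13-3 = 10
i=4,p=4: even sum, total = 10+16 = 26
i=5,p=0: odd sum, total = 26-0 = 26
i=5,p=1: even sum, total = 26+5 = 31
i=5,p=2: odd sum, total = 31-2 = 29
i=5,p=3: even sum, total = 29+15 = 44
i=5,p=4: odd sum, total = 44-4 = 40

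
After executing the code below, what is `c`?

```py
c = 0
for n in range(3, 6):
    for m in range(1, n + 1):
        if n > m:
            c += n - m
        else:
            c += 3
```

28

n=3,m=1: 3>1, c = 0+2 = 2
n=3,m=2: 3>2, c = 2+1 = 3
n=3,m=3: not 3>3, c = 3+3 = 6
n=4,m=1: 4>1, c = 6+3 = 9
n=4,m=2: 4>2, c = 9+2 = 11
n=4,m=3: 4>3, c = 11+1 = 12
n=4,m=4: not 4>4, c = 12+3 = 15
n=5,m=1: 5>1, c = 15+4 = 19
n=5,m=2: 5>2, c = 19+3 = 22
n=5,m=3: 5>3, c = 22+2 = 24
n=5,m=4: 5>4, c = 24+1 = 25
n=5,m=5: not 5>5, c = 25+3 = 28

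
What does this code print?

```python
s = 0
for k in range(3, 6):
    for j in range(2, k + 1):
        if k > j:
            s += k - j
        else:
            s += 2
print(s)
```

k=3,j=2: 3>2, s = 0+1 = 1
k=3,j=3: not 3>3, s = 1+2 = 3
k=4,j=2: 4>2, s = 3+2 = 5
k=4,j=3: 4>3, s = 5+1 = 6
k=4,j=4: not 4>4, s = 6+2 = 8
k=5,j=2: 5>2, s = 8+3 = 11
k=5,j=3: 5>3, s = 11+2 = 13
k=5,j=4: 5>4, s = 13+1 = 14
k=5,j=5: not 5>5, s = 14+2 = 16

16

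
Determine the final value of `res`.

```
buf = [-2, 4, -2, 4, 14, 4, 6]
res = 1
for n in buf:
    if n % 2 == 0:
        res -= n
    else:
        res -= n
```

-27

n=-2: even, res = 1-(-2) = 3
n=4: even, res = 3-4 = -1
n=-2: even, res = (-1)-(-2) = 1
n=4: even, res = 1-4 = -3
n=14: even, res = (-3)-14 = -17
n=4: even, res = (-17)-4 = -21
n=6: even, res = (-21)-6 = -27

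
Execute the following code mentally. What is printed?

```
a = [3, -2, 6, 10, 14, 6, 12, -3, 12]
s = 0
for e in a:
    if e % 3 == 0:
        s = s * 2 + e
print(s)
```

294

e=3: %3==0, s = 0*2+3 = 3
e=-2: not %3==0
e=6: %3==0, s = 3*2+6 = 12
e=10: not %3==0
e=14: not %3==0
e=6: %3==0, s = 12*2+6 = 30
e=12: %3==0, s = 30*2+12 = 72
e=-3: %3==0, s = 72*2+(-3) = 141
e=12: %3==0, s = 141*2+12 = 294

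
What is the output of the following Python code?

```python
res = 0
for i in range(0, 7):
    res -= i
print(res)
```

i=0: res = 0-0 = 0
i=1: res = 0-1 = -1
i=2: res = (-1)-2 = -3
i=3: res = (-3)-3 = -6
i=4: res = (-6)-4 = -10
i=5: res = (-10)-5 = -15
i=6: res = (-15)-6 = -21

-21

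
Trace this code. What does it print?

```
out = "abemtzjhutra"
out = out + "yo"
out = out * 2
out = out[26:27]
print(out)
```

y

+ 'yo' → 'abemtzjhutrayo'
repeat ×2 → 'abemtzjhutrayoabemtzjhutrayo'
slice [26:27] → 'y'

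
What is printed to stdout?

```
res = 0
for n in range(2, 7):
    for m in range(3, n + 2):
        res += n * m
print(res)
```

315

n=2,m=3: res = 0+6 = 6
n=3,m=3: res = 6+9 = 15
n=3,m=4: res = 15+12 = 27
n=4,m=3: res = 27+12 = 39
n=4,m=4: res = 39+16 = 55
n=4,m=5: res = 55+20 = 75
n=5,m=3: res = 75+15 = 90
n=5,m=4: res = 90+20 = 110
n=5,m=5: res = 110+25 = 135
n=5,m=6: res = 135+30 = 165
n=6,m=3: res = 165+18 = 183
n=6,m=4: res = 183+24 = 207
n=6,m=5: res = 207+30 = 237
n=6,m=6: res = 237+36 = 273
n=6,m=7: res = 273+42 = 315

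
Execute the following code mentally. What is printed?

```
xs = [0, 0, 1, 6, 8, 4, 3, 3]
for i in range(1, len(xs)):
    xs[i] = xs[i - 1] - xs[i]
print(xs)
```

[0, 0, -1, -7, -15, -19, -22, -25]

i=1: xs[1] = 0-0 = 0 → [0, 0, 1, 6, 8, 4, 3, 3]
i=2: xs[2] = 0-1 = -1 → [0, 0, -1, 6, 8, 4, 3, 3]
i=3: xs[3] = (-1)-6 = -7 → [0, 0, -1, -7, 8, 4, 3, 3]
i=4: xs[4] = (-7)-8 = -15 → [0, 0, -1, -7, -15, 4, 3, 3]
i=5: xs[5] = (-15)-4 = -19 → [0, 0, -1, -7, -15, -19, 3, 3]
i=6: xs[6] = (-19)-3 = -22 → [0, 0, -1, -7, -15, -19, -22, 3]
i=7: xs[7] = (-22)-3 = -25 → [0, 0, -1, -7, -15, -19, -22, -25]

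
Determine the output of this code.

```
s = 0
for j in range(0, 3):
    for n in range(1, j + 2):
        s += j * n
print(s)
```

15

j=0,n=1: s = 0+0 = 0
j=1,n=1: s = 0+1 = 1
j=1,n=2: s = 1+2 = 3
j=2,n=1: s = 3+2 = 5
j=2,n=2: s = 5+4 = 9
j=2,n=3: s = 9+6 = 15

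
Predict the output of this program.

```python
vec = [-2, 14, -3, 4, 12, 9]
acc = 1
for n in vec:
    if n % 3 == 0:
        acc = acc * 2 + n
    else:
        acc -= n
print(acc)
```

-83

n=-2: not %3==0, acc = 1-(-2) = 3
n=14: not %3==0, acc = 3-14 = -11
n=-3: %3==0, acc = (-11)*2+(-3) = -25
n=4: not %3==0, acc = (-25)-4 = -29
n=12: %3==0, acc = (-29)*2+12 = -46
n=9: %3==0, acc = (-46)*2+9 = -83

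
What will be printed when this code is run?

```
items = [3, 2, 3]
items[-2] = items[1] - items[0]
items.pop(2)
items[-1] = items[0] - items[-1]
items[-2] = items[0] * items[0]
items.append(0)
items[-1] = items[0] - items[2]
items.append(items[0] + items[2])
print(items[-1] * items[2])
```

items[-2] = items[1]-items[0] = 2-3 = -1 → [3, -1, 3]
pop(2) removes 3 → [3, -1]
items[-1] = items[0]-items[-1] = 3-(-1) = 4 → [3, 4]
items[-2] = items[0]*items[0] = 3*3 = 9 → [9, 4]
append 0 → [9, 4, 0]
items[-1] = items[0]-items[2] = 9-0 = 9 → [9, 4, 9]
append items[0]+items[2] = 9+9 = 18 → [9, 4, 9, 18]
items[-1]*items[2] = 18*9 = 162

162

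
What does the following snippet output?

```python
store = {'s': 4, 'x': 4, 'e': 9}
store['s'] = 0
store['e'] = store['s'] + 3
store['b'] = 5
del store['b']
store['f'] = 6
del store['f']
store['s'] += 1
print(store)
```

{'s': 1, 'x': 4, 'e': 3}

store['s'] = 0 → {'s': 0, 'x': 4, 'e': 9}
store['e'] = store['s']+3 = 3 → {'s': 0, 'x': 4, 'e': 3}
store['b'] = 5 → {'s': 0, 'x': 4, 'e': 3, 'b': 5}
del 'b' → {'s': 0, 'x': 4, 'e': 3}
store['f'] = 6 → {'s': 0, 'x': 4, 'e': 3, 'f': 6}
del 'f' → {'s': 0, 'x': 4, 'e': 3}
store['s'] = 0+1 = 1 → {'s': 1, 'x': 4, 'e': 3}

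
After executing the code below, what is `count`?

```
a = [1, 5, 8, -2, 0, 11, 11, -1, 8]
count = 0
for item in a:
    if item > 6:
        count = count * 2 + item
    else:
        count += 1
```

item=1: not >6, count = 0+1 = 1
item=5: not >6, count = 1+1 = 2
item=8: >6, count = 2*2+8 = 12
item=-2: not >6, count = 12+1 = 13
item=0: not >6, count = 13+1 = 14
item=11: >6, count = 14*2+11 = 39
item=11: >6, count = 39*2+11 = 89
item=-1: not >6, count = 89+1 = 90
item=8: >6, count = 90*2+8 = 188

188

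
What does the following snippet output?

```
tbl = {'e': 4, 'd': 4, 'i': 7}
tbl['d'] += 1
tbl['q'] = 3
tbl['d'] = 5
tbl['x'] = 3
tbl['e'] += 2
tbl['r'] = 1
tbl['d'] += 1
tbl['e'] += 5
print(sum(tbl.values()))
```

31

tbl['d'] = 4+1 = 5 → {'e': 4, 'd': 5, 'i': 7}
tbl['q'] = 3 → {'e': 4, 'd': 5, 'i': 7, 'q': 3}
tbl['d'] = 5 → {'e': 4, 'd': 5, 'i': 7, 'q': 3}
tbl['x'] = 3 → {'e': 4, 'd': 5, 'i': 7, 'q': 3, 'x': 3}
tbl['e'] = 4+2 = 6 → {'e': 6, 'd': 5, 'i': 7, 'q': 3, 'x': 3}
tbl['r'] = 1 → {'e': 6, 'd': 5, 'i': 7, 'q': 3, 'x': 3, 'r': 1}
tbl['d'] = 5+1 = 6 → {'e': 6, 'd': 6, 'i': 7, 'q': 3, 'x': 3, 'r': 1}
tbl['e'] = 6+5 = 11 → {'e': 11, 'd': 6, 'i': 7, 'q': 3, 'x': 3, 'r': 1}
sum of values = 31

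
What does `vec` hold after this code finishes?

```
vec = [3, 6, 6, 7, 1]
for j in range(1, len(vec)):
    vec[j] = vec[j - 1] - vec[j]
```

[3, -3, -9, -16, -17]

j=1: vec[1] = 3-6 = -3 → [3, -3, 6, 7, 1]
j=2: vec[2] = (-3)-6 = -9 → [3, -3, -9, 7, 1]
j=3: vec[3] = (-9)-7 = -16 → [3, -3, -9, -16, 1]
j=4: vec[4] = (-16)-1 = -17 → [3, -3, -9, -16, -17]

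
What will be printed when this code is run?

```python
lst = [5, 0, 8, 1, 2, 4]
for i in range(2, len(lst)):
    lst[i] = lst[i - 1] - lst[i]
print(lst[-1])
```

i=2: lst[2] = 0-8 = -8 → [5, 0, -8, 1, 2, 4]
i=3: lst[3] = (-8)-1 = -9 → [5, 0, -8, -9, 2, 4]
i=4: lst[4] = (-9)-2 = -11 → [5, 0, -8, -9, -11, 4]
i=5: lst[5] = (-11)-4 = -15 → [5, 0, -8, -9, -11, -15]

-15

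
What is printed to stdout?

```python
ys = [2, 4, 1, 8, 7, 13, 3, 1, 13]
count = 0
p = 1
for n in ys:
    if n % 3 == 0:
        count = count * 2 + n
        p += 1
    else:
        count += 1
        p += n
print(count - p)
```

n=2: not %3==0, count = 0+1 = 1; p=3
n=4: not %3==0, count = 1+1 = 2; p=7
n=1: not %3==0, count = 2+1 = 3; p=8
n=8: not %3==0, count = 3+1 = 4; p=16
n=7: not %3==0, count = 4+1 = 5; p=23
n=13: not %3==0, count = 5+1 = 6; p=36
n=3: %3==0, count = 6*2+3 = 15; p=37
n=1: not %3==0, count = 15+1 = 16; p=38
n=13: not %3==0, count = 16+1 = 17; p=51
count-p = 17-51 = -34

-34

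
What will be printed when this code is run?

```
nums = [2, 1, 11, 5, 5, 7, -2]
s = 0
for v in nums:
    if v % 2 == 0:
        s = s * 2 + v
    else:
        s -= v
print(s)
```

v=2: even, s = 0*2+2 = 2
v=1: not even, s = 2-1 = 1
v=11: not even, s = 1-11 = -10
v=5: not even, s = (-10)-5 = -15
v=5: not even, s = (-15)-5 = -20
v=7: not even, s = (-20)-7 = -27
v=-2: even, s = (-27)*2+(-2) = -56

-56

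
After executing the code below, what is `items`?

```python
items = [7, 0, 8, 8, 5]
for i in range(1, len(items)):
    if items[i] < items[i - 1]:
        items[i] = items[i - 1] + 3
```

[7, 10, 13, 16, 19]

i=1: 0<7, items[1] = 7+3 = 10 → [7, 10, 8, 8, 5]
i=2: 8<10, items[2] = 10+3 = 13 → [7, 10, 13, 8, 5]
i=3: 8<13, items[3] = 13+3 = 16 → [7, 10, 13, 16, 5]
i=4: 5<16, items[4] = 16+3 = 19 → [7, 10, 13, 16, 19]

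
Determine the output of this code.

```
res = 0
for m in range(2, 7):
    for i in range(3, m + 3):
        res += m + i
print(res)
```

185

m=2,i=3: res = 0+5 = 5
m=2,i=4: res = 5+6 = 11
m=3,i=3: res = 11+6 = 17
m=3,i=4: res = 17+7 = 24
m=3,i=5: res = 24+8 = 32
m=4,i=3: res = 32+7 = 39
m=4,i=4: res = 39+8 = 47
m=4,i=5: res = 47+9 = 56
m=4,i=6: res = 56+10 = 66
m=5,i=3: res = 66+8 = 74
m=5,i=4: res = 74+9 = 83
m=5,i=5: res = 83+10 = 93
m=5,i=6: res = 93+11 = 104
m=5,i=7: res = 104+12 = 116
m=6,i=3: res = 116+9 = 125
m=6,i=4: res = 125+10 = 135
m=6,i=5: res = 135+11 = 146
m=6,i=6: res = 146+12 = 158
m=6,i=7: res = 158+13 = 171
m=6,i=8: res = 171+14 = 185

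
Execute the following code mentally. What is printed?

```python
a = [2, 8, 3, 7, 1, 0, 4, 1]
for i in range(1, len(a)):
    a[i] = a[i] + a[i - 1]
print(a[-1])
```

i=1: a[1] = 8+2 = 10 → [2, 10, 3, 7, 1, 0, 4, 1]
i=2: a[2] = 3+10 = 13 → [2, 10, 13, 7, 1, 0, 4, 1]
i=3: a[3] = 7+13 = 20 → [2, 10, 13, 20, 1, 0, 4, 1]
i=4: a[4] = 1+20 = 21 → [2, 10, 13, 20, 21, 0, 4, 1]
i=5: a[5] = 0+21 = 21 → [2, 10, 13, 20, 21, 21, 4, 1]
i=6: a[6] = 4+21 = 25 → [2, 10, 13, 20, 21, 21, 25, 1]
i=7: a[7] = 1+25 = 26 → [2, 10, 13, 20, 21, 21, 25, 26]

26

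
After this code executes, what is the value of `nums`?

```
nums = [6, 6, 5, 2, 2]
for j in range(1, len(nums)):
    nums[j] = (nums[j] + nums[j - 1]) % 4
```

j=1: nums[1] = (6+6)%4 = 0 → [6, 0, 5, 2, 2]
j=2: nums[2] = (5+0)%4 = 1 → [6, 0, 1, 2, 2]
j=3: nums[3] = (2+1)%4 = 3 → [6, 0, 1, 3, 2]
j=4: nums[4] = (2+3)%4 = 1 → [6, 0, 1, 3, 1]

[6, 0, 1, 3, 1]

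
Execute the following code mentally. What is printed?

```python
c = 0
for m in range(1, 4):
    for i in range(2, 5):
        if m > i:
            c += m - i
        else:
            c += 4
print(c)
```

m=1,i=2: not 1>2, c = 0+4 = 4
m=1,i=3: not 1>3, c = 4+4 = 8
m=1,i=4: not 1>4, c = 8+4 = 12
m=2,i=2: not 2>2, c = 12+4 = 16
m=2,i=3: not 2>3, c = 16+4 = 20
m=2,i=4: not 2>4, c = 20+4 = 24
m=3,i=2: 3>2, c = 24+1 = 25
m=3,i=3: not 3>3, c = 25+4 = 29
m=3,i=4: not 3>4, c = 29+4 = 33

33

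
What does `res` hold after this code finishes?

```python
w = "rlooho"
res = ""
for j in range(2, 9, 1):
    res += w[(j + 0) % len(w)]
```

'oohorlo'

j=2: add w[2]='o' → 'o'
j=3: add w[3]='o' → 'oo'
j=4: add w[4]='h' → 'ooh'
j=5: add w[5]='o' → 'ooho'
j=6: add w[0]='r' → 'oohor'
j=7: add w[1]='l' → 'oohorl'
j=8: add w[2]='o' → 'oohorlo'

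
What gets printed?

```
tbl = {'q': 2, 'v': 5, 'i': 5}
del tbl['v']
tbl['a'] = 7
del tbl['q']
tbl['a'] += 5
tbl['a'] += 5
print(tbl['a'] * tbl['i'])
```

85

del 'v' → {'q': 2, 'i': 5}
tbl['a'] = 7 → {'q': 2, 'i': 5, 'a': 7}
del 'q' → {'i': 5, 'a': 7}
tbl['a'] = 7+5 = 12 → {'i': 5, 'a': 12}
tbl['a'] = 12+5 = 17 → {'i': 5, 'a': 17}
tbl['a']*tbl['i'] = 17*5 = 85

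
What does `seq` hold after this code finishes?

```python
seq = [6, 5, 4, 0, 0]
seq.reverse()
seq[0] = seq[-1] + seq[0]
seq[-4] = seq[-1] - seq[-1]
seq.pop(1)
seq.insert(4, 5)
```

[6, 4, 5, 6, 5]

reverse → [0, 0, 4, 5, 6]
seq[0] = seq[-1]+seq[0] = 6+0 = 6 → [6, 0, 4, 5, 6]
seq[-4] = seq[-1]-seq[-1] = 6-6 = 0 → [6, 0, 4, 5, 6]
pop(1) removes 0 → [6, 4, 5, 6]
insert 5 at 4 → [6, 4, 5, 6, 5]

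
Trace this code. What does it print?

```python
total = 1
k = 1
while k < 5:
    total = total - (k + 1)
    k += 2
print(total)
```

-5

k=1: total = 1-2 = -1
k=3: total = (-1)-4 = -5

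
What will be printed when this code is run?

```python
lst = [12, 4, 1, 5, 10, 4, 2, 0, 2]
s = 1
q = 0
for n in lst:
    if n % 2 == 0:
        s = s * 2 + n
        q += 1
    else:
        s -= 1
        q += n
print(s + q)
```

1175

n=12: even, s = 1*2+12 = 14; q=1
n=4: even, s = 14*2+4 = 32; q=2
n=1: not even, s = 32-1 = 31; q=3
n=5: not even, s = 31-1 = 30; q=8
n=10: even, s = 30*2+10 = 70; q=9
n=4: even, s = 70*2+4 = 144; q=10
n=2: even, s = 144*2+2 = 290; q=11
n=0: even, s = 290*2+0 = 580; q=12
n=2: even, s = 580*2+2 = 1162; q=13
s+q = 1162+13 = 1175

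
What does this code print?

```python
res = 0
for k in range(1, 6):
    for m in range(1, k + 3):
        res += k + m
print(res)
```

k=1,m=1: res = 0+2 = 2
k=1,m=2: res = 2+3 = 5
k=1,m=3: res = 5+4 = 9
k=2,m=1: res = 9+3 = 12
k=2,m=2: res = 12+4 = 16
k=2,m=3: res = 16+5 = 21
k=2,m=4: res = 21+6 = 27
k=3,m=1: res = 27+4 = 31
k=3,m=2: res = 31+5 = 36
k=3,m=3: res = 36+6 = 42
k=3,m=4: res = 42+7 = 49
k=3,m=5: res = 49+8 = 57
k=4,m=1: res = 57+5 = 62
k=4,m=2: res = 62+6 = 68
k=4,m=3: res = 68+7 = 75
k=4,m=4: res = 75+8 = 83
k=4,m=5: res = 83+9 = 92
k=4,m=6: res = 92+10 = 102
k=5,m=1: res = 102+6 = 108
k=5,m=2: res = 108+7 = 115
k=5,m=3: res = 115+8 = 123
k=5,m=4: res = 123+9 = 132
k=5,m=5: res = 132+10 = 142
k=5,m=6: res = 142+11 = 153
k=5,m=7: res = 153+12 = 165

165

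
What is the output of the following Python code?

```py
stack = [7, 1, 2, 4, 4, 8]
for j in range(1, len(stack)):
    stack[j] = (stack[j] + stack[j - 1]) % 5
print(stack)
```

j=1: stack[1] = (1+7)%5 = 3 → [7, 3, 2, 4, 4, 8]
j=2: stack[2] = (2+3)%5 = 0 → [7, 3, 0, 4, 4, 8]
j=3: stack[3] = (4+0)%5 = 4 → [7, 3, 0, 4, 4, 8]
j=4: stack[4] = (4+4)%5 = 3 → [7, 3, 0, 4, 3, 8]
j=5: stack[5] = (8+3)%5 = 1 → [7, 3, 0, 4, 3, 1]

[7, 3, 0, 4, 3, 1]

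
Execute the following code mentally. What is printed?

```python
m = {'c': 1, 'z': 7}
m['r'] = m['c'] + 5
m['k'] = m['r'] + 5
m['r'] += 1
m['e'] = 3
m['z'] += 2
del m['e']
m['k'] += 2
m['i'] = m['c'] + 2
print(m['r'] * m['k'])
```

m['r'] = m['c']+5 = 6 → {'c': 1, 'z': 7, 'r': 6}
m['k'] = m['r']+5 = 11 → {'c': 1, 'z': 7, 'r': 6, 'k': 11}
m['r'] = 6+1 = 7 → {'c': 1, 'z': 7, 'r': 7, 'k': 11}
m['e'] = 3 → {'c': 1, 'z': 7, 'r': 7, 'k': 11, 'e': 3}
m['z'] = 7+2 = 9 → {'c': 1, 'z': 9, 'r': 7, 'k': 11, 'e': 3}
del 'e' → {'c': 1, 'z': 9, 'r': 7, 'k': 11}
m['k'] = 11+2 = 13 → {'c': 1, 'z': 9, 'r': 7, 'k': 13}
m['i'] = m['c']+2 = 3 → {'c': 1, 'z': 9, 'r': 7, 'k': 13, 'i': 3}
m['r']*m['k'] = 7*13 = 91

91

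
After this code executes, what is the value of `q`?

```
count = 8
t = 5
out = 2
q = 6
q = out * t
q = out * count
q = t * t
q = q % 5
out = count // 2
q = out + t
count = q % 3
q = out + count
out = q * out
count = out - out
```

q = 2*5 = 10
q = 2*8 = 16
q = 5*5 = 25
q = 25%5 = 0
out = 8//2 = 4
q = 4+5 = 9
count = 9%3 = 0
q = 4+0 = 4
out = 4*4 = 16
count = 16-16 = 0

4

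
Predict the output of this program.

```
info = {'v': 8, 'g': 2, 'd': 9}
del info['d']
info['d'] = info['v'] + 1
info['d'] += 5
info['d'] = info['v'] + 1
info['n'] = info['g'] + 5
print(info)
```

{'v': 8, 'g': 2, 'd': 9, 'n': 7}

del 'd' → {'v': 8, 'g': 2}
info['d'] = info['v']+1 = 9 → {'v': 8, 'g': 2, 'd': 9}
info['d'] = 9+5 = 14 → {'v': 8, 'g': 2, 'd': 14}
info['d'] = info['v']+1 = 9 → {'v': 8, 'g': 2, 'd': 9}
info['n'] = info['g']+5 = 7 → {'v': 8, 'g': 2, 'd': 9, 'n': 7}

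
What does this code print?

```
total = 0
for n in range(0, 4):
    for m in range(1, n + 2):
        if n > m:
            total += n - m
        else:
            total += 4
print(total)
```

n=0,m=1: not 0>1, total = 0+4 = 4
n=1,m=1: not 1>1, total = 4+4 = 8
n=1,m=2: not 1>2, total = 8+4 = 12
n=2,m=1: 2>1, total = 12+1 = 13
n=2,m=2: not 2>2, total = 13+4 = 17
n=2,m=3: not 2>3, total = 17+4 = 21
n=3,m=1: 3>1, total = 21+2 = 23
n=3,m=2: 3>2, total = 23+1 = 24
n=3,m=3: not 3>3, total = 24+4 = 28
n=3,m=4: not 3>4, total = 28+4 = 32

32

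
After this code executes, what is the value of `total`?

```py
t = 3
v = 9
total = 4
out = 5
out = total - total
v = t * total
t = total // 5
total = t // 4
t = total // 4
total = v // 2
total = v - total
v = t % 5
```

out = 4-4 = 0
v = 3*4 = 12
t = 4//5 = 0
total = 0//4 = 0
t = 0//4 = 0
total = 12//2 = 6
total = 12-6 = 6
v = 0%5 = 0

6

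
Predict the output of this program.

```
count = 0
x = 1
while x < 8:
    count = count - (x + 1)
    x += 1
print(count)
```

x=1: count = 0-2 = -2
x=2: count = (-2)-3 = -5
x=3: count = (-5)-4 = -9
x=4: count = (-9)-5 = -14
x=5: count = (-14)-6 = -20
x=6: count = (-20)-7 = -27
x=7: count = (-27)-8 = -35

-35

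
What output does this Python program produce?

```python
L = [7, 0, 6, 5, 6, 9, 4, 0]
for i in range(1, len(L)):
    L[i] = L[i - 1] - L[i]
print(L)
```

[7, 7, 1, -4, -10, -19, -23, -23]

i=1: L[1] = 7-0 = 7 → [7, 7, 6, 5, 6, 9, 4, 0]
i=2: L[2] = 7-6 = 1 → [7, 7, 1, 5, 6, 9, 4, 0]
i=3: L[3] = 1-5 = -4 → [7, 7, 1, -4, 6, 9, 4, 0]
i=4: L[4] = (-4)-6 = -10 → [7, 7, 1, -4, -10, 9, 4, 0]
i=5: L[5] = (-10)-9 = -19 → [7, 7, 1, -4, -10, -19, 4, 0]
i=6: L[6] = (-19)-4 = -23 → [7, 7, 1, -4, -10, -19, -23, 0]
i=7: L[7] = (-23)-0 = -23 → [7, 7, 1, -4, -10, -19, -23, -23]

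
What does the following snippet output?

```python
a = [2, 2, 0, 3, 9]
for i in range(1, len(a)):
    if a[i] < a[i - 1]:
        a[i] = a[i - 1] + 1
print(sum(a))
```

i=1: 2>=2, unchanged → [2, 2, 0, 3, 9]
i=2: 0<2, a[2] = 2+1 = 3 → [2, 2, 3, 3, 9]
i=3: 3>=3, unchanged → [2, 2, 3, 3, 9]
i=4: 9>=3, unchanged → [2, 2, 3, 3, 9]
sum = 19

19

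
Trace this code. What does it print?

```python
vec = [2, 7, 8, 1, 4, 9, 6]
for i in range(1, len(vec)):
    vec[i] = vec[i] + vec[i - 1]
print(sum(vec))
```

136

i=1: vec[1] = 7+2 = 9 → [2, 9, 8, 1, 4, 9, 6]
i=2: vec[2] = 8+9 = 17 → [2, 9, 17, 1, 4, 9, 6]
i=3: vec[3] = 1+17 = 18 → [2, 9, 17, 18, 4, 9, 6]
i=4: vec[4] = 4+18 = 22 → [2, 9, 17, 18, 22, 9, 6]
i=5: vec[5] = 9+22 = 31 → [2, 9, 17, 18, 22, 31, 6]
i=6: vec[6] = 6+31 = 37 → [2, 9, 17, 18, 22, 31, 37]
sum = 136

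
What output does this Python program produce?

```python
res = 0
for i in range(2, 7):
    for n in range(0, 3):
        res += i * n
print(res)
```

60

i=2,n=0: res = 0+0 = 0
i=2,n=1: res = 0+2 = 2
i=2,n=2: res = 2+4 = 6
i=3,n=0: res = 6+0 = 6
i=3,n=1: res = 6+3 = 9
i=3,n=2: res = 9+6 = 15
i=4,n=0: res = 15+0 = 15
i=4,n=1: res = 15+4 = 19
i=4,n=2: res = 19+8 = 27
i=5,n=0: res = 27+0 = 27
i=5,n=1: res = 27+5 = 32
i=5,n=2: res = 32+10 = 42
i=6,n=0: res = 42+0 = 42
i=6,n=1: res = 42+6 = 48
i=6,n=2: res = 48+12 = 60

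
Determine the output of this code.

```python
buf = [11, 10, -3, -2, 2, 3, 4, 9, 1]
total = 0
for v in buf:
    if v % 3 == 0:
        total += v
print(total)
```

9

v=11: not %3==0
v=10: not %3==0
v=-3: %3==0, total = 0+(-3) = -3
v=-2: not %3==0
v=2: not %3==0
v=3: %3==0, total = (-3)+3 = 0
v=4: not %3==0
v=9: %3==0, total = 0+9 = 9
v=1: not %3==0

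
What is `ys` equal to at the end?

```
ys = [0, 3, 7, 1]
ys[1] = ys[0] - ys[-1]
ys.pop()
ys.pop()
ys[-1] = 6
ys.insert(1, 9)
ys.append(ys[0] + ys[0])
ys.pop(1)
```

[0, 6, 0]

ys[1] = ys[0]-ys[-1] = 0-1 = -1 → [0, -1, 7, 1]
pop() removes 1 → [0, -1, 7]
pop() removes 7 → [0, -1]
ys[-1] = 6 → [0, 6]
insert 9 at 1 → [0, 9, 6]
append ys[0]+ys[0] = 0+0 = 0 → [0, 9, 6, 0]
pop(1) removes 9 → [0, 6, 0]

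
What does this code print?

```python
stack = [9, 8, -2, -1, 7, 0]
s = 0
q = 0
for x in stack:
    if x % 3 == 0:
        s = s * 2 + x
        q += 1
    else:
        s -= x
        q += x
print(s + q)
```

8

x=9: %3==0, s = 0*2+9 = 9; q=1
x=8: not %3==0, s = 9-8 = 1; q=9
x=-2: not %3==0, s = 1-(-2) = 3; q=7
x=-1: not %3==0, s = 3-(-1) = 4; q=6
x=7: not %3==0, s = 4-7 = -3; q=13
x=0: %3==0, s = (-3)*2+0 = -6; q=14
s+q = (-6)+14 = 8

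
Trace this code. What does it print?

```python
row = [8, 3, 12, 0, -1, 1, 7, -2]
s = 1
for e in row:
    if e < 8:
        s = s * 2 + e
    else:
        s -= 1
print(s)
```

72

e=8: not <8, s = 1-1 = 0
e=3: <8, s = 0*2+3 = 3
e=12: not <8, s = 3-1 = 2
e=0: <8, s = 2*2+0 = 4
e=-1: <8, s = 4*2+(-1) = 7
e=1: <8, s = 7*2+1 = 15
e=7: <8, s = 15*2+7 = 37
e=-2: <8, s = 37*2+(-2) = 72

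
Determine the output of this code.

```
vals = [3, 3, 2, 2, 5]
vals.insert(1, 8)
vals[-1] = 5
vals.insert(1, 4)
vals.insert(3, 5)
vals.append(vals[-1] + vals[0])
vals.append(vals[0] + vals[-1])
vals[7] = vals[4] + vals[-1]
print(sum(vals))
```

insert 8 at 1 → [3, 8, 3, 2, 2, 5]
vals[-1] = 5 → [3, 8, 3, 2, 2, 5]
insert 4 at 1 → [3, 4, 8, 3, 2, 2, 5]
insert 5 at 3 → [3, 4, 8, 5, 3, 2, 2, 5]
append vals[-1]+vals[0] = 5+3 = 8 → [3, 4, 8, 5, 3, 2, 2, 5, 8]
append vals[0]+vals[-1] = 3+8 = 11 → [3, 4, 8, 5, 3, 2, 2, 5, 8, 11]
vals[7] = vals[4]+vals[-1] = 3+11 = 14 → [3, 4, 8, 5, 3, 2, 2, 14, 8, 11]
sum = 60

60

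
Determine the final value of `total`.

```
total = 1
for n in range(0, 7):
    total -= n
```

n=0: total = 1-0 = 1
n=1: total = 1-1 = 0
n=2: total = 0-2 = -2
n=3: total = (-2)-3 = -5
n=4: total = (-5)-4 = -9
n=5: total = (-9)-5 = -14
n=6: total = (-14)-6 = -20

-20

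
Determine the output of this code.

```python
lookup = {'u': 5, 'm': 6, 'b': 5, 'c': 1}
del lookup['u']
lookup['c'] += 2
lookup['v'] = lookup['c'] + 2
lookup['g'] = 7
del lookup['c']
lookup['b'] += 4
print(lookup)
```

{'m': 6, 'b': 9, 'v': 5, 'g': 7}

del 'u' → {'m': 6, 'b': 5, 'c': 1}
lookup['c'] = 1+2 = 3 → {'m': 6, 'b': 5, 'c': 3}
lookup['v'] = lookup['c']+2 = 5 → {'m': 6, 'b': 5, 'c': 3, 'v': 5}
lookup['g'] = 7 → {'m': 6, 'b': 5, 'c': 3, 'v': 5, 'g': 7}
del 'c' → {'m': 6, 'b': 5, 'v': 5, 'g': 7}
lookup['b'] = 5+4 = 9 → {'m': 6, 'b': 9, 'v': 5, 'g': 7}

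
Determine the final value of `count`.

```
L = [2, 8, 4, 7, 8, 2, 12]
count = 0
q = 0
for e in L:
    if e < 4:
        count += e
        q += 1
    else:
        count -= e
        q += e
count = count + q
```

e=2: <4, count = 0+2 = 2; q=1
e=8: not <4, count = 2-8 = -6; q=9
e=4: not <4, count = (-6)-4 = -10; q=13
e=7: not <4, count = (-10)-7 = -17; q=20
e=8: not <4, count = (-17)-8 = -25; q=28
e=2: <4, count = (-25)+2 = -23; q=29
e=12: not <4, count = (-23)-12 = -35; q=41
count+q = (-35)+41 = 6

6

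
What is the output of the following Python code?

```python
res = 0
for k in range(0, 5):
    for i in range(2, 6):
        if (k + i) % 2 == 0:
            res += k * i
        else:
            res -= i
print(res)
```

32

k=0,i=2: even sum, res = 0+0 = 0
k=0,i=3: odd sum, res = 0-3 = -3
k=0,i=4: even sum, res = (-3)+0 = -3
k=0,i=5: odd sum, res = (-3)-5 = -8
k=1,i=2: odd sum, res = (-8)-2 = -10
k=1,i=3: even sum, res = (-10)+3 = -7
k=1,i=4: odd sum, res = (-7)-4 = -11
k=1,i=5: even sum, res = (-11)+5 = -6
k=2,i=2: even sum, res = (-6)+4 = -2
k=2,i=3: odd sum, res = (-2)-3 = -5
k=2,i=4: even sum, res = (-5)+8 = 3
k=2,i=5: odd sum, res = 3-5 = -2
k=3,i=2: odd sum, res = (-2)-2 = -4
k=3,i=3: even sum, res = (-4)+9 = 5
k=3,i=4: odd sum, res = 5-4 = 1
k=3,i=5: even sum, res = 1+15 = 16
k=4,i=2: even sum, res = 16+8 = 24
k=4,i=3: odd sum, res = 24-3 = 21
k=4,i=4: even sum, res = 21+16 = 37
k=4,i=5: odd sum, res = 37-5 = 32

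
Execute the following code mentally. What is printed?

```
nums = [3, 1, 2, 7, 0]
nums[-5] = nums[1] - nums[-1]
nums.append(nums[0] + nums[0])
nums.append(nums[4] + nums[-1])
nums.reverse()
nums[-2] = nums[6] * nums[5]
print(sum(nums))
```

nums[-5] = nums[1]-nums[-1] = 1-0 = 1 → [1, 1, 2, 7, 0]
append nums[0]+nums[0] = 1+1 = 2 → [1, 1, 2, 7, 0, 2]
append nums[4]+nums[-1] = 0+2 = 2 → [1, 1, 2, 7, 0, 2, 2]
reverse → [2, 2, 0, 7, 2, 1, 1]
nums[-2] = nums[6]*nums[5] = 1*1 = 1 → [2, 2, 0, 7, 2, 1, 1]
sum = 15

15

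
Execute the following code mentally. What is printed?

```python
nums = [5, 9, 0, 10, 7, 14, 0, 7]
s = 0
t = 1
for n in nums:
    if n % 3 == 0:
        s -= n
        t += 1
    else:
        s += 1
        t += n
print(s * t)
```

-188

n=5: not %3==0, s = 0+1 = 1; t=6
n=9: %3==0, s = 1-9 = -8; t=7
n=0: %3==0, s = (-8)-0 = -8; t=8
n=10: not %3==0, s = (-8)+1 = -7; t=18
n=7: not %3==0, s = (-7)+1 = -6; t=25
n=14: not %3==0, s = (-6)+1 = -5; t=39
n=0: %3==0, s = (-5)-0 = -5; t=40
n=7: not %3==0, s = (-5)+1 = -4; t=47
s*t = (-4)*47 = -188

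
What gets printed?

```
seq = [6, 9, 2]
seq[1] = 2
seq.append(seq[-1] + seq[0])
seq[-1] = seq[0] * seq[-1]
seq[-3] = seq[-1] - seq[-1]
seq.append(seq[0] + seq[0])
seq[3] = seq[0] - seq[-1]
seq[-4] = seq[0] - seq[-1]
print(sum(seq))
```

seq[1] = 2 → [6, 2, 2]
append seq[-1]+seq[0] = 2+6 = 8 → [6, 2, 2, 8]
seq[-1] = seq[0]*seq[-1] = 6*8 = 48 → [6, 2, 2, 48]
seq[-3] = seq[-1]-seq[-1] = 48-48 = 0 → [6, 0, 2, 48]
append seq[0]+seq[0] = 6+6 = 12 → [6, 0, 2, 48, 12]
seq[3] = seq[0]-seq[-1] = 6-12 = -6 → [6, 0, 2, -6, 12]
seq[-4] = seq[0]-seq[-1] = 6-12 = -6 → [6, -6, 2, -6, 12]
sum = 8

8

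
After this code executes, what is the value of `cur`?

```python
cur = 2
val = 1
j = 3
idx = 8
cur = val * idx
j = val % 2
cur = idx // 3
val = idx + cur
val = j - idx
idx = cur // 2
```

cur = 1*8 = 8
j = 1%2 = 1
cur = 8//3 = 2
val = 8+2 = 10
val = 1-8 = -7
idx = 2//2 = 1

2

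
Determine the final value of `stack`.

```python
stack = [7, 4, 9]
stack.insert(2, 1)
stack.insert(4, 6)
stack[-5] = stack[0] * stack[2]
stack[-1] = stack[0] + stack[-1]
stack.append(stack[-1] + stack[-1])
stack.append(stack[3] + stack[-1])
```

insert 1 at 2 → [7, 4, 1, 9]
insert 6 at 4 → [7, 4, 1, 9, 6]
stack[-5] = stack[0]*stack[2] = 7*1 = 7 → [7, 4, 1, 9, 6]
stack[-1] = stack[0]+stack[-1] = 7+6 = 13 → [7, 4, 1, 9, 13]
append stack[-1]+stack[-1] = 13+13 = 26 → [7, 4, 1, 9, 13, 26]
append stack[3]+stack[-1] = 9+26 = 35 → [7, 4, 1, 9, 13, 26, 35]

[7, 4, 1, 9, 13, 26, 35]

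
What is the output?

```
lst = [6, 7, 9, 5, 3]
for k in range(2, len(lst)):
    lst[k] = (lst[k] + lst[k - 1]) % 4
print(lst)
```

k=2: lst[2] = (9+7)%4 = 0 → [6, 7, 0, 5, 3]
k=3: lst[3] = (5+0)%4 = 1 → [6, 7, 0, 1, 3]
k=4: lst[4] = (3+1)%4 = 0 → [6, 7, 0, 1, 0]

[6, 7, 0, 1, 0]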